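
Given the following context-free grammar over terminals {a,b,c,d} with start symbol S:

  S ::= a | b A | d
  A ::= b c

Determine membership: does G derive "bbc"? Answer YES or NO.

CNF form of G:
  S -> T0 A | a | d
  A -> T0 T1
  T0 -> b
  T1 -> c

CYK fill:
  T[0,0] 'b' = {T0}  orig:{}
  T[1,1] 'b' = {T0}  orig:{}
  T[2,2] 'c' = {T1}  orig:{}
  T[0,1] 'bb' = ∅
  T[1,2] 'bc' = {A}
  T[0,2] 'bbc' = {S}

S ∈ T[0,2] ⇒ YES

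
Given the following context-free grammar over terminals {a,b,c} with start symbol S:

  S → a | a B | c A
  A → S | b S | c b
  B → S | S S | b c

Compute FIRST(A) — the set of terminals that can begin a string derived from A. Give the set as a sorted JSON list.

FIRST iteration:
iter 1:
  A via A→b S: +{b}
  A via A→c b: +{c}
  B via B→b c: +{b}
  S via S→a: +{a}
  S via S→c A: +{c}
  FIRST[S]={a,c}  FIRST[A]={b,c}  FIRST[B]={b}
iter 2:
  A via A→S: +{a}
  B via B→S: +{a,c}
  FIRST[S]={a,c}  FIRST[A]={a,b,c}  FIRST[B]={a,b,c}
iter 3: done
  FIRST[S]={a,c}  FIRST[A]={a,b,c}  FIRST[B]={a,b,c}

FIRST(A) = ["a", "b", "c"]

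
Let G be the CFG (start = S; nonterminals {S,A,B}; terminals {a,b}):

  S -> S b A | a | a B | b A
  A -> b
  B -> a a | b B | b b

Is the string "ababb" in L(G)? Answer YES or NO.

CNF form of G:
  S -> S X2 | T0 B | T1 A | a
  A -> b
  B -> T0 T0 | T1 B | T1 T1
  T0 -> a
  T1 -> b
  X2 -> T1 A

CYK table (by increasing span):
  [0..0]={S,T0}  "a"  orig:{S}
  [1..1]={A,T1}  "b"  orig:{A}
  [2..2]={S,T0}  "a"  orig:{S}
  [3..3]={A,T1}  "b"  orig:{A}
  [4..4]={A,T1}  "b"  orig:{A}
  [0..1]=∅  "ab"
  [1..2]=∅  "ba"
  [2..3]=∅  "ab"
  [3..4]={B,S,X2}  "bb"  orig:{B,S}
  [0..2]=∅  "aba"
  [1..3]=∅  "bab"
  [2..4]={S}  "abb"
  [0..3]=∅  "abab"
  [1..4]=∅  "babb"
  [0..4]=∅  "ababb"

S ∉ T[0,4] ⇒ NO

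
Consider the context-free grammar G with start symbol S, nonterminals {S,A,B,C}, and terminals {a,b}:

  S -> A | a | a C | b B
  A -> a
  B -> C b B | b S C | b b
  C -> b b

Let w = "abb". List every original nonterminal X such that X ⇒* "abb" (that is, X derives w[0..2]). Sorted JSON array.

CNF form of G:
  S -> T0 B | T1 C | a
  A -> a
  B -> C X2 | T0 T0 | T0 X3
  C -> T0 T0
  T0 -> b
  T1 -> a
  X2 -> T0 B
  X3 -> S C

Fill CYK table bottom-up, restricted to cells inside w[0..2]:
  cell(0,0) a: {A,S,T1}  orig:{A,S}
  cell(1,1) b: {T0}  orig:{}
  cell(2,2) b: {T0}  orig:{}
  cell(0,1) ab: ∅
  cell(1,2) bb: {B,C}
  cell(0,2) abb: {S,X3}  orig:{S}

Original NTs in T[0,2] deriving "abb": ["S"]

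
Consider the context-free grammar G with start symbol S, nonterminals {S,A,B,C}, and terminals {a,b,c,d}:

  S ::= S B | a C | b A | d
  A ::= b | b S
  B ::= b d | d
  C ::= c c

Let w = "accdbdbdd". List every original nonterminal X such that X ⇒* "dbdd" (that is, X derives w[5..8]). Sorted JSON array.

Convert to CNF:
  S -> S B | T0 A | T3 C | d
  A -> T0 S | b
  B -> T0 T1 | d
  C -> T2 T2
  T0 -> b
  T1 -> d
  T2 -> c
  T3 -> a

CYK table (by increasing span) (cells [i..j] with 5 ≤ i ≤ j ≤ 8 only):
  cell(5,5) d: {B,S,T1}  orig:{B,S}
  cell(6,6) b: {A,T0}  orig:{A}
  cell(7,7) d: {B,S,T1}  orig:{B,S}
  cell(8,8) d: {B,S,T1}  orig:{B,S}
  cell(5,6) db: ∅
  cell(6,7) bd: {A,B}
  cell(7,8) dd: {S}
  cell(5,7) dbd: {S}
  cell(6,8) bdd: {A}
  cell(5,8) dbdd: {S}

Original NTs in T[5,8] deriving "dbdd": ["S"]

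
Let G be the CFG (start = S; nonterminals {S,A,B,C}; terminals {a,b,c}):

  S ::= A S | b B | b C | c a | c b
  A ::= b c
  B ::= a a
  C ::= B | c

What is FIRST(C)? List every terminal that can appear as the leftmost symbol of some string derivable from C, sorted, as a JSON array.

FIRST iteration:
[1]
  A via A→b c: +{b}
  B via B→a a: +{a}
  C via C→B: +{a}
  C via C→c: +{c}
  S via S→A S: +{b}
  S via S→c a: +{c}
  FIRST[S]={b,c}  FIRST[A]={b}  FIRST[B]={a}  FIRST[C]={a,c}
[2] (no change)
  FIRST[S]={b,c}  FIRST[A]={b}  FIRST[B]={a}  FIRST[C]={a,c}

FIRST(C) = ["a", "c"]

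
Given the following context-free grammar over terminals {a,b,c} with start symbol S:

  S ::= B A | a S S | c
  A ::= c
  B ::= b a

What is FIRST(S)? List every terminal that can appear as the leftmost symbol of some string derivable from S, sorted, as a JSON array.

Compute FIRST by fixpoint:
round 1:
  A via A→c: +{c}
  B via B→b a: +{b}
  S via S→B A: +{b}
  S via S→a S S: +{a}
  S via S→c: +{c}
  FIRST[S]={a,b,c}  FIRST[A]={c}  FIRST[B]={b}
round 2: — fixpoint
  FIRST[S]={a,b,c}  FIRST[A]={c}  FIRST[B]={b}

FIRST(S) = ["a", "b", "c"]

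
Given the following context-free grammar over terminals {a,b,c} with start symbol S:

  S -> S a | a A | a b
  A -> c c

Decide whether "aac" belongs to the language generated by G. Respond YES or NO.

Convert to CNF:
  S -> S T1 | T1 A | T1 T2
  A -> T0 T0
  T0 -> c
  T1 -> a
  T2 -> b

CYK fill:
  cell(0,0) a: {T1}  orig:{}
  cell(1,1) a: {T1}  orig:{}
  cell(2,2) c: {T0}  orig:{}
  cell(0,1) aa: ∅
  cell(1,2) ac: ∅
  cell(0,2) aac: ∅

S ∉ T[0,2] ⇒ NO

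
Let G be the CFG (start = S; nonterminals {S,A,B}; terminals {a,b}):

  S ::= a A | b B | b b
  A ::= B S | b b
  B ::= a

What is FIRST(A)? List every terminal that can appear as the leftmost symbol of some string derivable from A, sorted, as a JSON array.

Compute FIRST by fixpoint:
pass 1:
  A via A→b b: +{b}
  B via B→a: +{a}
  S via S→a A: +{a}
  S via S→b B: +{b}
  FIRST[S]={a,b}  FIRST[A]={b}  FIRST[B]={a}
pass 2:
  A via A→B S: +{a}
  FIRST[S]={a,b}  FIRST[A]={a,b}  FIRST[B]={a}
pass 3: (no change)
  FIRST[S]={a,b}  FIRST[A]={a,b}  FIRST[B]={a}

FIRST(A) = ["a", "b"]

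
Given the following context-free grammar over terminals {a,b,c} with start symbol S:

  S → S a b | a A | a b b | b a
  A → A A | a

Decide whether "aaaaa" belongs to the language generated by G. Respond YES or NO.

Convert to CNF:
  S -> S X2 | T0 A | T0 X3 | T1 T0
  A -> A A | a
  T0 -> a
  T1 -> b
  X2 -> T0 T1
  X3 -> T1 T1

Fill CYK table bottom-up:
  cell(0,0) a: {A,T0}  orig:{A}
  cell(1,1) a: {A,T0}  orig:{A}
  cell(2,2) a: {A,T0}  orig:{A}
  cell(3,3) a: {A,T0}  orig:{A}
  cell(4,4) a: {A,T0}  orig:{A}
  cell(0,1) aa: {A,S}
  cell(1,2) aa: {A,S}
  cell(2,3) aa: {A,S}
  cell(3,4) aa: {A,S}
  cell(0,2) aaa: {A,S}
  cell(1,3) aaa: {A,S}
  cell(2,4) aaa: {A,S}
  cell(0,3) aaaa: {A,S}
  cell(1,4) aaaa: {A,S}
  cell(0,4) aaaaa: {A,S}

S ∈ T[0,4] ⇒ YES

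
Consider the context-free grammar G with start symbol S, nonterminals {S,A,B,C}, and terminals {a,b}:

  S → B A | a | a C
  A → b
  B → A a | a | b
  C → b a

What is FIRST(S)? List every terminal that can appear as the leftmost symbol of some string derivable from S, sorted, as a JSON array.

FIRST sets, iterate to fixpoint:
round 1:
  A via A→b: +{b}
  B via B→A a: +{b}
  B via B→a: +{a}
  C via C→b a: +{b}
  S via S→B A: +{a,b}
  FIRST(S)={a,b}  FIRST(A)={b}  FIRST(B)={a,b}  FIRST(C)={b}
round 2: done
  FIRST(S)={a,b}  FIRST(A)={b}  FIRST(B)={a,b}  FIRST(C)={b}

FIRST(S) = ["a", "b"]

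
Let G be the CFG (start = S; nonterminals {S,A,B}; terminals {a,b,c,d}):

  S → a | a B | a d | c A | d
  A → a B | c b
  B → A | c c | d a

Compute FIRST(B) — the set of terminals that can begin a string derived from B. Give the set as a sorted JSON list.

FIRST iteration:
round 1:
  A via A→a B: +{a}
  A via A→c b: +{c}
  B via B→A: +{a,c}
  B via B→d a: +{d}
  S via S→a: +{a}
  S via S→c A: +{c}
  S via S→d: +{d}
  S: {a,c,d}  A: {a,c}  B: {a,c,d}
round 2: done
  S: {a,c,d}  A: {a,c}  B: {a,c,d}

FIRST(B) = ["a", "c", "d"]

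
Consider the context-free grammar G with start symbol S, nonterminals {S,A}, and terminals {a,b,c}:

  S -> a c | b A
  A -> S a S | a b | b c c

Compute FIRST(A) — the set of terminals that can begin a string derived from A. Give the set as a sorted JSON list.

FIRST sets, iterate to fixpoint:
iter 1:
  A via A→a b: +{a}
  A via A→b c c: +{b}
  S via S→a c: +{a}
  S via S→b A: +{b}
  FIRST(S)={a,b}  FIRST(A)={a,b}
iter 2: — fixpoint
  FIRST(S)={a,b}  FIRST(A)={a,b}

FIRST(A) = ["a", "b"]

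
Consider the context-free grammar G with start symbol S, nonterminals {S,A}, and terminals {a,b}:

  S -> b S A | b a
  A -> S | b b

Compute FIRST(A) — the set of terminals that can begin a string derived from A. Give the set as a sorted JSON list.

FIRST sets, iterate to fixpoint:
iter 1:
  A via A→b b: +{b}
  S via S→b S A: +{b}
  FIRST(S)={b}  FIRST(A)={b}
iter 2: — fixpoint
  FIRST(S)={b}  FIRST(A)={b}

FIRST(A) = ["b"]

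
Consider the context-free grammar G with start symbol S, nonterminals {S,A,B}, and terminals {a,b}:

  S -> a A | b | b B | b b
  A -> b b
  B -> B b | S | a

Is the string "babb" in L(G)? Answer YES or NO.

CNF form of G:
  S -> T0 B | T0 T0 | T1 A | b
  A -> T0 T0
  B -> B T0 | T0 B | T0 T0 | T1 A | a | b
  T0 -> b
  T1 -> a

Fill CYK table bottom-up:
  T[0,0] 'b' = {B,S,T0}  orig:{B,S}
  T[1,1] 'a' = {B,T1}  orig:{B}
  T[2,2] 'b' = {B,S,T0}  orig:{B,S}
  T[3,3] 'b' = {B,S,T0}  orig:{B,S}
  T[0,1] 'ba' = {B,S}
  T[1,2] 'ab' = {B}
  T[2,3] 'bb' = {A,B,S}
  T[0,2] 'bab' = {B,S}
  T[1,3] 'abb' = {B,S}
  T[0,3] 'babb' = {B,S}

S ∈ T[0,3] ⇒ YES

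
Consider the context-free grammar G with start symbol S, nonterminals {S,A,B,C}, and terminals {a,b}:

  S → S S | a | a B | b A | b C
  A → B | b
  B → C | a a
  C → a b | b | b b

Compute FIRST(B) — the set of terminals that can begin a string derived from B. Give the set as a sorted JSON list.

FIRST iteration:
[1]
  A via A→b: +{b}
  B via B→a a: +{a}
  C via C→a b: +{a}
  C via C→b: +{b}
  S via S→a: +{a}
  S via S→b A: +{b}
  FIRST[S]={a,b}  FIRST[A]={b}  FIRST[B]={a}  FIRST[C]={a,b}
[2]
  A via A→B: +{a}
  B via B→C: +{b}
  FIRST[S]={a,b}  FIRST[A]={a,b}  FIRST[B]={a,b}  FIRST[C]={a,b}
[3] done
  FIRST[S]={a,b}  FIRST[A]={a,b}  FIRST[B]={a,b}  FIRST[C]={a,b}

FIRST(B) = ["a", "b"]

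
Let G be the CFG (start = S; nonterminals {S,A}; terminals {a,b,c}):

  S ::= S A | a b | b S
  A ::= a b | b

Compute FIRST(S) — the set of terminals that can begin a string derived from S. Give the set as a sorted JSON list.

Compute FIRST by fixpoint:
pass 1:
  A via A→a b: +{a}
  A via A→b: +{b}
  S via S→a b: +{a}
  S via S→b S: +{b}
  FIRST(S)={a,b}  FIRST(A)={a,b}
pass 2: (no change)
  FIRST(S)={a,b}  FIRST(A)={a,b}

FIRST(S) = ["a", "b"]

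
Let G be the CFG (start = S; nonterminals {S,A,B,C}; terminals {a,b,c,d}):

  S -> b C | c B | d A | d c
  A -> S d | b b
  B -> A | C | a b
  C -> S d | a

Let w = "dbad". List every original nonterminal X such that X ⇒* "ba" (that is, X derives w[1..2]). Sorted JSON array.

Convert to CNF:
  S -> T0 A | T0 T3 | T1 C | T3 B
  A -> S T0 | T1 T1
  B -> S T0 | T1 T1 | T2 T1 | a
  C -> S T0 | a
  T0 -> d
  T1 -> b
  T2 -> a
  T3 -> c

Fill CYK table bottom-up — only the sub-triangle for w[1..2]:
  cell(1,1) b: {T1}  orig:{}
  cell(2,2) a: {B,C,T2}  orig:{B,C}
  cell(1,2) ba: {S}

Original NTs in T[1,2] deriving "ba": ["S"]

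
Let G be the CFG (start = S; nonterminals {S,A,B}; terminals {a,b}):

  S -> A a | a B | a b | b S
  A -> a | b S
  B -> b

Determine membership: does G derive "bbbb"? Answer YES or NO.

CNF form of G:
  S -> A T1 | T0 S | T1 B | T1 T0
  A -> T0 S | a
  B -> b
  T0 -> b
  T1 -> a

CYK fill:
  cell(0,0) b: {B,T0}  orig:{B}
  cell(1,1) b: {B,T0}  orig:{B}
  cell(2,2) b: {B,T0}  orig:{B}
  cell(3,3) b: {B,T0}  orig:{B}
  cell(0,1) bb: ∅
  cell(1,2) bb: ∅
  cell(2,3) bb: ∅
  cell(0,2) bbb: ∅
  cell(1,3) bbb: ∅
  cell(0,3) bbbb: ∅

S ∉ T[0,3] ⇒ NO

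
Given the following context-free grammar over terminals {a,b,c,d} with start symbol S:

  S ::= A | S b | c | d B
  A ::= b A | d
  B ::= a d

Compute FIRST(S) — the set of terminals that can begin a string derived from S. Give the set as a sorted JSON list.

FIRST iteration:
[1]
  A via A→b A: +{b}
  A via A→d: +{d}
  B via B→a d: +{a}
  S via S→A: +{b,d}
  S via S→c: +{c}
  FIRST[S]={b,c,d}  FIRST[A]={b,d}  FIRST[B]={a}
[2] (no change)
  FIRST[S]={b,c,d}  FIRST[A]={b,d}  FIRST[B]={a}

FIRST(S) = ["b", "c", "d"]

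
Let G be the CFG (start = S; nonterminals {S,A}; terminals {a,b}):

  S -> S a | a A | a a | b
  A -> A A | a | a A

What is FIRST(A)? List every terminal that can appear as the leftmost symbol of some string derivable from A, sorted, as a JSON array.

FIRST sets, iterate to fixpoint:
iter 1:
  A via A→a: +{a}
  S via S→a A: +{a}
  S via S→b: +{b}
  FIRST[S]={a,b}  FIRST[A]={a}
iter 2: (stable)
  FIRST[S]={a,b}  FIRST[A]={a}

FIRST(A) = ["a"]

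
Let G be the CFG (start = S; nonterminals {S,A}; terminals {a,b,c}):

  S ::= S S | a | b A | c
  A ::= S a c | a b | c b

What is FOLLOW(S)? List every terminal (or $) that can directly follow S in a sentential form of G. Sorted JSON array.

FIRST iteration:
[1]
  A via A→a b: +{a}
  A via A→c b: +{c}
  S via S→a: +{a}
  S via S→b A: +{b}
  S via S→c: +{c}
  FIRST(S)={a,b,c}  FIRST(A)={a,c}
[2]
  A via A→S a c: +{b}
  FIRST(S)={a,b,c}  FIRST(A)={a,b,c}
[3] (no change)
  FIRST(S)={a,b,c}  FIRST(A)={a,b,c}

FOLLOW iteration:
seed FOLLOW(S) with $
iter 1:
  A→S a c: FOLLOW(S) ⊇ FIRST(a) = {a}; new: +{a}
  S→S S: FOLLOW(S) ⊇ FIRST(S) = {a,b,c}; new: +{b,c}
  S→b A: FOLLOW(A) ⊇ FOLLOW(S) ⊇ {$,a,b,c}; new: +{$,a,b,c}
  FOLLOW(S)={$,a,b,c}  FOLLOW(A)={$,a,b,c}
iter 2: (no change)
  FOLLOW(S)={$,a,b,c}  FOLLOW(A)={$,a,b,c}

FOLLOW(S) = ["$", "a", "b", "c"]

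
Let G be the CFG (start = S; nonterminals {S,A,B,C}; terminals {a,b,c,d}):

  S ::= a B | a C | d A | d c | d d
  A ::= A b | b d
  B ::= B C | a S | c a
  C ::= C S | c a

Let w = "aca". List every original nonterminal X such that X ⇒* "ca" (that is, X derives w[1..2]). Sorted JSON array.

CNF form of G:
  S -> T1 A | T1 T1 | T1 T3 | T2 B | T2 C
  A -> A T0 | T0 T1
  B -> B C | T2 S | T3 T2
  C -> C S | T3 T2
  T0 -> b
  T1 -> d
  T2 -> a
  T3 -> c

CYK table (by increasing span) — only the sub-triangle for w[1..2]:
  [1..1]={T3}  "c"  orig:{}
  [2..2]={T2}  "a"  orig:{}
  [1..2]={B,C}  "ca"

Original NTs in T[1,2] deriving "ca": ["B", "C"]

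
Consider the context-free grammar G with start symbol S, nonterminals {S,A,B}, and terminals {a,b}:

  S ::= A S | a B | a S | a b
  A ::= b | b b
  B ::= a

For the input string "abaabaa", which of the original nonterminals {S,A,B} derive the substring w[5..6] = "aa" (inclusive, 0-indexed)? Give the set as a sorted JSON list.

Convert to CNF:
  S -> A S | T1 B | T1 S | T1 T0
  A -> T0 T0 | b
  B -> a
  T0 -> b
  T1 -> a

CYK table (by increasing span), restricted to cells inside w[5..6]:
  T[5,5] 'a' = {B,T1}  orig:{B}
  T[6,6] 'a' = {B,T1}  orig:{B}
  T[5,6] 'aa' = {S}

Original NTs in T[5,6] deriving "aa": ["S"]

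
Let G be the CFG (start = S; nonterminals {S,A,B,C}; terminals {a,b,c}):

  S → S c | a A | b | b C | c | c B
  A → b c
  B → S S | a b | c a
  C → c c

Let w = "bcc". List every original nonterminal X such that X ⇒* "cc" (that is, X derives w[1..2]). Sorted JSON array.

Convert to CNF:
  S -> S T1 | T0 C | T1 B | T2 A | b | c
  A -> T0 T1
  B -> S S | T1 T2 | T2 T0
  C -> T1 T1
  T0 -> b
  T1 -> c
  T2 -> a

CYK fill (cells [i..j] with 1 ≤ i ≤ j ≤ 2 only):
  [1..1]={S,T1}  "c"  orig:{S}
  [2..2]={S,T1}  "c"  orig:{S}
  [1..2]={B,C,S}  "cc"

Original NTs in T[1,2] deriving "cc": ["B", "C", "S"]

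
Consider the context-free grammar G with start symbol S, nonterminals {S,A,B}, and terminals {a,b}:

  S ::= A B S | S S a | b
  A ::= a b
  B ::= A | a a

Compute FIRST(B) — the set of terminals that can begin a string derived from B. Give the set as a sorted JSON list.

Compute FIRST by fixpoint:
[1]
  A via A→a b: +{a}
  B via B→A: +{a}
  S via S→A B S: +{a}
  S via S→b: +{b}
  S: {a,b}  A: {a}  B: {a}
[2] (stable)
  S: {a,b}  A: {a}  B: {a}

FIRST(B) = ["a"]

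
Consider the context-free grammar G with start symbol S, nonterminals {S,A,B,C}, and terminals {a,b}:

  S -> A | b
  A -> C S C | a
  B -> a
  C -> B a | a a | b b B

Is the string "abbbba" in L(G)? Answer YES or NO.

CNF form of G:
  S -> C X4 | a | b
  A -> C X2 | a
  B -> a
  C -> B T0 | T0 T0 | T1 X3
  T0 -> a
  T1 -> b
  X2 -> S C
  X3 -> T1 B
  X4 -> S C

CYK fill:
  cell(0,0) a: {A,B,S,T0}  orig:{A,B,S}
  cell(1,1) b: {S,T1}  orig:{S}
  cell(2,2) b: {S,T1}  orig:{S}
  cell(3,3) b: {S,T1}  orig:{S}
  cell(4,4) b: {S,T1}  orig:{S}
  cell(5,5) a: {A,B,S,T0}  orig:{A,B,S}
  cell(0,1) ab: ∅
  cell(1,2) bb: ∅
  cell(2,3) bb: ∅
  cell(3,4) bb: ∅
  cell(4,5) ba: {X3}  orig:{}
  cell(0,2) abb: ∅
  cell(1,3) bbb: ∅
  cell(2,4) bbb: ∅
  cell(3,5) bba: {C}
  cell(0,3) abbb: ∅
  cell(1,4) bbbb: ∅
  cell(2,5) bbba: {X2,X4}  orig:{}
  cell(0,4) abbbb: ∅
  cell(1,5) bbbba: ∅
  cell(0,5) abbbba: ∅

S ∉ T[0,5] ⇒ NO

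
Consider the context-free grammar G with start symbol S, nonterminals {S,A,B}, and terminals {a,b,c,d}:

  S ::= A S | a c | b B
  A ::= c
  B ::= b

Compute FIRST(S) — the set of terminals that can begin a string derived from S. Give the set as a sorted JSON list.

FIRST iteration:
iter 1:
  A via A→c: +{c}
  B via B→b: +{b}
  S via S→A S: +{c}
  S via S→a c: +{a}
  S via S→b B: +{b}
  FIRST[S]={a,b,c}  FIRST[A]={c}  FIRST[B]={b}
iter 2: done
  FIRST[S]={a,b,c}  FIRST[A]={c}  FIRST[B]={b}

FIRST(S) = ["a", "b", "c"]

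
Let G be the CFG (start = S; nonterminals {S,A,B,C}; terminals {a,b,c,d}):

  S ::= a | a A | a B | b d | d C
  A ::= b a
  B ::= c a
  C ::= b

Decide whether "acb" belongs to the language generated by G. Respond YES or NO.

CNF form of G:
  S -> T0 T3 | T1 A | T1 B | T3 C | a
  A -> T0 T1
  B -> T2 T1
  C -> b
  T0 -> b
  T1 -> a
  T2 -> c
  T3 -> d

CYK fill:
  T[0,0] 'a' = {S,T1}  orig:{S}
  T[1,1] 'c' = {T2}  orig:{}
  T[2,2] 'b' = {C,T0}  orig:{C}
  T[0,1] 'ac' = ∅
  T[1,2] 'cb' = ∅
  T[0,2] 'acb' = ∅

S ∉ T[0,2] ⇒ NO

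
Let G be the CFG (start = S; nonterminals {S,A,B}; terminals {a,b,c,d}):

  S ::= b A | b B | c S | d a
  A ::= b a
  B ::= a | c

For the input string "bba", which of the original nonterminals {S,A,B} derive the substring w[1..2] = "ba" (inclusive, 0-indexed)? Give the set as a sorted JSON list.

Convert to CNF:
  S -> T0 A | T0 B | T2 S | T3 T1
  A -> T0 T1
  B -> a | c
  T0 -> b
  T1 -> a
  T2 -> c
  T3 -> d

CYK table (by increasing span), restricted to cells inside w[1..2]:
  [1..1]={T0}  "b"  orig:{}
  [2..2]={B,T1}  "a"  orig:{B}
  [1..2]={A,S}  "ba"

Original NTs in T[1,2] deriving "ba": ["A", "S"]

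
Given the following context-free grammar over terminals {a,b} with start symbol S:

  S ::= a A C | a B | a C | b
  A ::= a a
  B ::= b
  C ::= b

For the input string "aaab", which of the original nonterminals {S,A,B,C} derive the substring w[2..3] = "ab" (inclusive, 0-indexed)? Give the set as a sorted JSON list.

Convert to CNF:
  S -> T0 B | T0 C | T0 X1 | b
  A -> T0 T0
  B -> b
  C -> b
  T0 -> a
  X1 -> A C

Fill CYK table bottom-up, restricted to cells inside w[2..3]:
  [2..2]={T0}  "a"  orig:{}
  [3..3]={B,C,S}  "b"
  [2..3]={S}  "ab"

Original NTs in T[2,3] deriving "ab": ["S"]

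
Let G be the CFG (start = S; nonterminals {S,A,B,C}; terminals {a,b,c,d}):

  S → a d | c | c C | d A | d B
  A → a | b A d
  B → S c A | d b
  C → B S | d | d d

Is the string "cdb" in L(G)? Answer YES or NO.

Convert to CNF:
  S -> T1 A | T1 B | T2 C | T3 T1 | c
  A -> T0 X4 | a
  B -> S X5 | T1 T0
  C -> B S | T1 T1 | d
  T0 -> b
  T1 -> d
  T2 -> c
  T3 -> a
  X4 -> A T1
  X5 -> T2 A

CYK fill:
  cell(0,0) c: {S,T2}  orig:{S}
  cell(1,1) d: {C,T1}  orig:{C}
  cell(2,2) b: {T0}  orig:{}
  cell(0,1) cd: {S}
  cell(1,2) db: {B}
  cell(0,2) cdb: ∅

S ∉ T[0,2] ⇒ NO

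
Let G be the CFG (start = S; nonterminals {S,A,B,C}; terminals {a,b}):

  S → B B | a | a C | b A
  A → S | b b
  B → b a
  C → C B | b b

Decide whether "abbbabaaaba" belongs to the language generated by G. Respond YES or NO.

Convert to CNF:
  S -> B B | T0 C | T1 A | a
  A -> B B | T0 C | T1 A | T1 T1 | a
  B -> T1 T0
  C -> C B | T1 T1
  T0 -> a
  T1 -> b

Fill CYK table bottom-up:
  [0..0]={A,S,T0}  "a"  orig:{A,S}
  [1..1]={T1}  "b"  orig:{}
  [2..2]={T1}  "b"  orig:{}
  [3..3]={T1}  "b"  orig:{}
  [4..4]={A,S,T0}  "a"  orig:{A,S}
  [5..5]={T1}  "b"  orig:{}
  [6..6]={A,S,T0}  "a"  orig:{A,S}
  [7..7]={A,S,T0}  "a"  orig:{A,S}
  [8..8]={A,S,T0}  "a"  orig:{A,S}
  [9..9]={T1}  "b"  orig:{}
  [10..10]={A,S,T0}  "a"  orig:{A,S}
  [0..1]=∅  "ab"
  [1..2]={A,C}  "bb"
  [2..3]={A,C}  "bb"
  [3..4]={A,B,S}  "ba"
  [4..5]=∅  "ab"
  [5..6]={A,B,S}  "ba"
  [6..7]=∅  "aa"
  [7..8]=∅  "aa"
  [8..9]=∅  "ab"
  [9..10]={A,B,S}  "ba"
  [0..2]={A,S}  "abb"
  [1..3]={A,S}  "bbb"
  [2..4]={A,S}  "bba"
  [3..5]=∅  "bab"
  [4..6]=∅  "aba"
  [5..7]=∅  "baa"
  [6..8]=∅  "aaa"
  [7..9]=∅  "aab"
  [8..10]=∅  "aba"
  [0..3]=∅  "abbb"
  [1..4]={A,C,S}  "bbba"
  [2..5]=∅  "bbab"
  [3..6]={A,S}  "baba"
  [4..7]=∅  "abaa"
  [5..8]=∅  "baaa"
  [6..9]=∅  "aaab"
  [7..10]=∅  "aaba"
  [0..4]={A,S}  "abbba"
  [1..5]=∅  "bbbab"
  [2..6]={A,S}  "bbaba"
  [3..7]=∅  "babaa"
  [4..8]=∅  "abaaa"
  [5..9]=∅  "baaab"
  [6..10]=∅  "aaaba"
  [0..5]=∅  "abbbab"
  [1..6]={A,C,S}  "bbbaba"
  [2..7]=∅  "bbabaa"
  [3..8]=∅  "babaaa"
  [4..9]=∅  "abaaab"
  [5..10]=∅  "baaaba"
  [0..6]={A,S}  "abbbaba"
  [1..7]=∅  "bbbabaa"
  [2..8]=∅  "bbabaaa"
  [3..9]=∅  "babaaab"
  [4..10]=∅  "abaaaba"
  [0..7]=∅  "abbbabaa"
  [1..8]=∅  "bbbabaaa"
  [2..9]=∅  "bbabaaab"
  [3..10]=∅  "babaaaba"
  [0..8]=∅  "abbbabaaa"
  [1..9]=∅  "bbbabaaab"
  [2..10]=∅  "bbabaaaba"
  [0..9]=∅  "abbbabaaab"
  [1..10]=∅  "bbbabaaaba"
  [0..10]=∅  "abbbabaaaba"

S ∉ T[0,10] ⇒ NO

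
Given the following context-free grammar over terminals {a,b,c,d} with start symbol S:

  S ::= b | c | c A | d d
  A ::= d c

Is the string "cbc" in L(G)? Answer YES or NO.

Convert to CNF:
  S -> T0 T0 | T1 A | b | c
  A -> T0 T1
  T0 -> d
  T1 -> c

Fill CYK table bottom-up:
  T[0,0] 'c' = {S,T1}  orig:{S}
  T[1,1] 'b' = {S}
  T[2,2] 'c' = {S,T1}  orig:{S}
  T[0,1] 'cb' = ∅
  T[1,2] 'bc' = ∅
  T[0,2] 'cbc' = ∅

S ∉ T[0,2] ⇒ NO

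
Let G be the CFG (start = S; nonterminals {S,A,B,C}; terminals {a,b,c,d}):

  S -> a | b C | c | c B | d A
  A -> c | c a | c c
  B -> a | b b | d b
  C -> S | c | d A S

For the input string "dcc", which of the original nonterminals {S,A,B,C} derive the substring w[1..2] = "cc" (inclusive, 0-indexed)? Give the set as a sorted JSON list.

Convert to CNF:
  S -> T0 B | T2 C | T3 A | a | c
  A -> T0 T0 | T0 T1 | c
  B -> T2 T2 | T3 T2 | a
  C -> T0 B | T2 C | T3 A | T3 X4 | a | c
  T0 -> c
  T1 -> a
  T2 -> b
  T3 -> d
  X4 -> A S

Fill CYK table bottom-up, restricted to cells inside w[1..2]:
  cell(1,1) c: {A,C,S,T0}  orig:{A,C,S}
  cell(2,2) c: {A,C,S,T0}  orig:{A,C,S}
  cell(1,2) cc: {A,X4}  orig:{A}

Original NTs in T[1,2] deriving "cc": ["A"]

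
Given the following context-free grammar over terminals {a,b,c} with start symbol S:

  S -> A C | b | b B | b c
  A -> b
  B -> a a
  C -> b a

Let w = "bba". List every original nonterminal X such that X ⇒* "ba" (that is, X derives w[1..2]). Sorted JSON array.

Convert to CNF:
  S -> A C | T1 B | T1 T2 | b
  A -> b
  B -> T0 T0
  C -> T1 T0
  T0 -> a
  T1 -> b
  T2 -> c

CYK table (by increasing span) (cells [i..j] with 1 ≤ i ≤ j ≤ 2 only):
  cell(1,1) b: {A,S,T1}  orig:{A,S}
  cell(2,2) a: {T0}  orig:{}
  cell(1,2) ba: {C}

Original NTs in T[1,2] deriving "ba": ["C"]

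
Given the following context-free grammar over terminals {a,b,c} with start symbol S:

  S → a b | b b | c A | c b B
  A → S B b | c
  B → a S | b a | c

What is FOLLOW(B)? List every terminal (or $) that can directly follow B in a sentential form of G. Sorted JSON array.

Compute FIRST by fixpoint:
[1]
  A via A→c: +{c}
  B via B→a S: +{a}
  B via B→b a: +{b}
  B via B→c: +{c}
  S via S→a b: +{a}
  S via S→b b: +{b}
  S via S→c A: +{c}
  FIRST[S]={a,b,c}  FIRST[A]={c}  FIRST[B]={a,b,c}
[2]
  A via A→S B b: +{a,b}
  FIRST[S]={a,b,c}  FIRST[A]={a,b,c}  FIRST[B]={a,b,c}
[3] done
  FIRST[S]={a,b,c}  FIRST[A]={a,b,c}  FIRST[B]={a,b,c}

FOLLOW iteration:
seed FOLLOW(S) with $
[1]
  A→S B b: FOLLOW(S) ⊇ FIRST(B) = {a,b,c}; new: +{a,b,c}
  A→S B b: FOLLOW(B) ⊇ FIRST(b) = {b}; new: +{b}
  S→c A: FOLLOW(A) ⊇ FOLLOW(S) ⊇ {$,a,b,c}; new: +{$,a,b,c}
  S→c b B: FOLLOW(B) ⊇ FOLLOW(S) ⊇ {$,a,b,c}; new: +{$,a,c}
  FOLLOW(S)={$,a,b,c}  FOLLOW(A)={$,a,b,c}  FOLLOW(B)={$,a,b,c}
[2] done
  FOLLOW(S)={$,a,b,c}  FOLLOW(A)={$,a,b,c}  FOLLOW(B)={$,a,b,c}

FOLLOW(B) = ["$", "a", "b", "c"]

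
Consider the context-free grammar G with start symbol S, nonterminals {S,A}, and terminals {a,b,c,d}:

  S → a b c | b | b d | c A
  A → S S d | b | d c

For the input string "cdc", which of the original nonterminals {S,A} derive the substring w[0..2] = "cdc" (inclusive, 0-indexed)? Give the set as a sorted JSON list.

CNF form of G:
  S -> T1 A | T2 X5 | T3 T0 | b
  A -> S X4 | T0 T1 | b
  T0 -> d
  T1 -> c
  T2 -> a
  T3 -> b
  X4 -> S T0
  X5 -> T3 T1

Fill CYK table bottom-up — only the sub-triangle for w[0..2]:
  T[0,0] 'c' = {T1}  orig:{}
  T[1,1] 'd' = {T0}  orig:{}
  T[2,2] 'c' = {T1}  orig:{}
  T[0,1] 'cd' = ∅
  T[1,2] 'dc' = {A}
  T[0,2] 'cdc' = {S}

Original NTs in T[0,2] deriving "cdc": ["S"]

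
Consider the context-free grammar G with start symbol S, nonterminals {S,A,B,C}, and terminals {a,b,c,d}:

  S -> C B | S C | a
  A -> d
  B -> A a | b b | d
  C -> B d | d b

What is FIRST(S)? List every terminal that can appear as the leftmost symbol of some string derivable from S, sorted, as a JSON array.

Compute FIRST by fixpoint:
[1]
  A via A→d: +{d}
  B via B→A a: +{d}
  B via B→b b: +{b}
  C via C→B d: +{b,d}
  S via S→C B: +{b,d}
  S via S→a: +{a}
  S: {a,b,d}  A: {d}  B: {b,d}  C: {b,d}
[2] done
  S: {a,b,d}  A: {d}  B: {b,d}  C: {b,d}

FIRST(S) = ["a", "b", "d"]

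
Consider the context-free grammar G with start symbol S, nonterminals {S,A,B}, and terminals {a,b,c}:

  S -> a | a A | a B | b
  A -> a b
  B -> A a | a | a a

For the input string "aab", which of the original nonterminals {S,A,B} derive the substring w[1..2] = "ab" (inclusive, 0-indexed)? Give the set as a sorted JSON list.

CNF form of G:
  S -> T0 A | T0 B | a | b
  A -> T0 T1
  B -> A T0 | T0 T0 | a
  T0 -> a
  T1 -> b

Fill CYK table bottom-up — only the sub-triangle for w[1..2]:
  T[1,1] 'a' = {B,S,T0}  orig:{B,S}
  T[2,2] 'b' = {S,T1}  orig:{S}
  T[1,2] 'ab' = {A}

Original NTs in T[1,2] deriving "ab": ["A"]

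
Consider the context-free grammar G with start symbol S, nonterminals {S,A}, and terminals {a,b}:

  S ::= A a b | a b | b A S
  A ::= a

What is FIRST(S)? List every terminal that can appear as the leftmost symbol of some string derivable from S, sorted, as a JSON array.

FIRST iteration:
iter 1:
  A via A→a: +{a}
  S via S→A a b: +{a}
  S via S→b A S: +{b}
  S: {a,b}  A: {a}
iter 2: (stable)
  S: {a,b}  A: {a}

FIRST(S) = ["a", "b"]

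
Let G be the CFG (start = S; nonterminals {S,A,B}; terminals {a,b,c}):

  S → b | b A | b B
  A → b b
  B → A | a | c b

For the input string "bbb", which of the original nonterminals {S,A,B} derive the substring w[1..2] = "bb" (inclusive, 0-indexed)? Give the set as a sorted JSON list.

CNF form of G:
  S -> T0 A | T0 B | b
  A -> T0 T0
  B -> T0 T0 | T1 T0 | a
  T0 -> b
  T1 -> c

CYK fill (cells [i..j] with 1 ≤ i ≤ j ≤ 2 only):
  cell(1,1) b: {S,T0}  orig:{S}
  cell(2,2) b: {S,T0}  orig:{S}
  cell(1,2) bb: {A,B}

Original NTs in T[1,2] deriving "bb": ["A", "B"]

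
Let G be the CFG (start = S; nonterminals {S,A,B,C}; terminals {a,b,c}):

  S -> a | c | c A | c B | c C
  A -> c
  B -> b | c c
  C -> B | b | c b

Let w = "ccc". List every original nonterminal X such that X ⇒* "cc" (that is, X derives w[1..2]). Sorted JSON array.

CNF form of G:
  S -> T0 A | T0 B | T0 C | a | c
  A -> c
  B -> T0 T0 | b
  C -> T0 T0 | T0 T1 | b
  T0 -> c
  T1 -> b

Fill CYK table bottom-up, restricted to cells inside w[1..2]:
  T[1,1] 'c' = {A,S,T0}  orig:{A,S}
  T[2,2] 'c' = {A,S,T0}  orig:{A,S}
  T[1,2] 'cc' = {B,C,S}

Original NTs in T[1,2] deriving "cc": ["B", "C", "S"]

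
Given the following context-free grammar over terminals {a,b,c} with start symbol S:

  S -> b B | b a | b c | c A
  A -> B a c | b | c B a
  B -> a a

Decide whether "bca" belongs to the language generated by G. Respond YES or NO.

Convert to CNF:
  S -> T1 A | T2 B | T2 T0 | T2 T1
  A -> B X3 | T1 X4 | b
  B -> T0 T0
  T0 -> a
  T1 -> c
  T2 -> b
  X3 -> T0 T1
  X4 -> B T0

CYK fill:
  [0..0]={A,T2}  "b"  orig:{A}
  [1..1]={T1}  "c"  orig:{}
  [2..2]={T0}  "a"  orig:{}
  [0..1]={S}  "bc"
  [1..2]=∅  "ca"
  [0..2]=∅  "bca"

S ∉ T[0,2] ⇒ NO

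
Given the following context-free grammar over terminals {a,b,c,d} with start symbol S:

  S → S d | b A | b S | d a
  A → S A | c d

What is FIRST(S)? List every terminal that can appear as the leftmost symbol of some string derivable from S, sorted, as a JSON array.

Compute FIRST by fixpoint:
[1]
  A via A→c d: +{c}
  S via S→b A: +{b}
  S via S→d a: +{d}
  FIRST(S)={b,d}  FIRST(A)={c}
[2]
  A via A→S A: +{b,d}
  FIRST(S)={b,d}  FIRST(A)={b,c,d}
[3] (stable)
  FIRST(S)={b,d}  FIRST(A)={b,c,d}

FIRST(S) = ["b", "d"]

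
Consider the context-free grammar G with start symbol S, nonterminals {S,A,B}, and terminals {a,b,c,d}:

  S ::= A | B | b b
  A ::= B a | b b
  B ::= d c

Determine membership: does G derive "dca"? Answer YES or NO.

Convert to CNF:
  S -> B T0 | T1 T1 | T2 T3
  A -> B T0 | T1 T1
  B -> T2 T3
  T0 -> a
  T1 -> b
  T2 -> d
  T3 -> c

CYK table (by increasing span):
  [0..0]={T2}  "d"  orig:{}
  [1..1]={T3}  "c"  orig:{}
  [2..2]={T0}  "a"  orig:{}
  [0..1]={B,S}  "dc"
  [1..2]=∅  "ca"
  [0..2]={A,S}  "dca"

S ∈ T[0,2] ⇒ YES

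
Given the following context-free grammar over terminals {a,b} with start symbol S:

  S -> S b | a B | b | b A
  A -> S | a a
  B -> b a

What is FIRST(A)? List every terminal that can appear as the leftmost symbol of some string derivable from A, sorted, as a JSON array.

FIRST sets, iterate to fixpoint:
round 1:
  A via A→a a: +{a}
  B via B→b a: +{b}
  S via S→a B: +{a}
  S via S→b: +{b}
  FIRST[S]={a,b}  FIRST[A]={a}  FIRST[B]={b}
round 2:
  A via A→S: +{b}
  FIRST[S]={a,b}  FIRST[A]={a,b}  FIRST[B]={b}
round 3: — fixpoint
  FIRST[S]={a,b}  FIRST[A]={a,b}  FIRST[B]={b}

FIRST(A) = ["a", "b"]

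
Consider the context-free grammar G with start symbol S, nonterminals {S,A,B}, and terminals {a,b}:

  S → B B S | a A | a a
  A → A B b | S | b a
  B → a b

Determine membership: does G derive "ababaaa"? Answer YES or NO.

Convert to CNF:
  S -> B X4 | T1 A | T1 T1
  A -> A X2 | B X3 | T0 T1 | T1 A | T1 T1
  B -> T1 T0
  T0 -> b
  T1 -> a
  X2 -> B T0
  X3 -> B S
  X4 -> B S

CYK fill:
  T[0,0] 'a' = {T1}  orig:{}
  T[1,1] 'b' = {T0}  orig:{}
  T[2,2] 'a' = {T1}  orig:{}
  T[3,3] 'b' = {T0}  orig:{}
  T[4,4] 'a' = {T1}  orig:{}
  T[5,5] 'a' = {T1}  orig:{}
  T[6,6] 'a' = {T1}  orig:{}
  T[0,1] 'ab' = {B}
  T[1,2] 'ba' = {A}
  T[2,3] 'ab' = {B}
  T[3,4] 'ba' = {A}
  T[4,5] 'aa' = {A,S}
  T[5,6] 'aa' = {A,S}
  T[0,2] 'aba' = {A,S}
  T[1,3] 'bab' = ∅
  T[2,4] 'aba' = {A,S}
  T[3,5] 'baa' = ∅
  T[4,6] 'aaa' = {A,S}
  T[0,3] 'abab' = ∅
  T[1,4] 'baba' = ∅
  T[2,5] 'abaa' = {X3,X4}  orig:{}
  T[3,6] 'baaa' = ∅
  T[0,4] 'ababa' = {X3,X4}  orig:{}
  T[1,5] 'babaa' = ∅
  T[2,6] 'abaaa' = {X3,X4}  orig:{}
  T[0,5] 'ababaa' = {A,S}
  T[1,6] 'babaaa' = ∅
  T[0,6] 'ababaaa' = {A,S}

S ∈ T[0,6] ⇒ YES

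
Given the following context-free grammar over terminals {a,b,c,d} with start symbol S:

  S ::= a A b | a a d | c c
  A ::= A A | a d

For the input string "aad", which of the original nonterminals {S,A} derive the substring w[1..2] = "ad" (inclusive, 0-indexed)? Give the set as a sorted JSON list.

CNF form of G:
  S -> T0 X4 | T0 X5 | T3 T3
  A -> A A | T0 T1
  T0 -> a
  T1 -> d
  T2 -> b
  T3 -> c
  X4 -> A T2
  X5 -> T0 T1

CYK fill — only the sub-triangle for w[1..2]:
  T[1,1] 'a' = {T0}  orig:{}
  T[2,2] 'd' = {T1}  orig:{}
  T[1,2] 'ad' = {A,X5}  orig:{A}

Original NTs in T[1,2] deriving "ad": ["A"]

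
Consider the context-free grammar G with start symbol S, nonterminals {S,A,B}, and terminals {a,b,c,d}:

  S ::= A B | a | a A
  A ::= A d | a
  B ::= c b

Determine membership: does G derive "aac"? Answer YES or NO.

CNF form of G:
  S -> A B | T3 A | a
  A -> A T0 | a
  B -> T1 T2
  T0 -> d
  T1 -> c
  T2 -> b
  T3 -> a

Fill CYK table bottom-up:
  T[0,0] 'a' = {A,S,T3}  orig:{A,S}
  T[1,1] 'a' = {A,S,T3}  orig:{A,S}
  T[2,2] 'c' = {T1}  orig:{}
  T[0,1] 'aa' = {S}
  T[1,2] 'ac' = ∅
  T[0,2] 'aac' = ∅

S ∉ T[0,2] ⇒ NO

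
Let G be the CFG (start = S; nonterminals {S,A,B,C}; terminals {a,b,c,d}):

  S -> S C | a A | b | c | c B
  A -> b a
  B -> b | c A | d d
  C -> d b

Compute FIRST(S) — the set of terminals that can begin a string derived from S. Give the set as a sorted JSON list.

FIRST iteration:
round 1:
  A via A→b a: +{b}
  B via B→b: +{b}
  B via B→c A: +{c}
  B via B→d d: +{d}
  C via C→d b: +{d}
  S via S→a A: +{a}
  S via S→b: +{b}
  S via S→c: +{c}
  FIRST[S]={a,b,c}  FIRST[A]={b}  FIRST[B]={b,c,d}  FIRST[C]={d}
round 2: (stable)
  FIRST[S]={a,b,c}  FIRST[A]={b}  FIRST[B]={b,c,d}  FIRST[C]={d}

FIRST(S) = ["a", "b", "c"]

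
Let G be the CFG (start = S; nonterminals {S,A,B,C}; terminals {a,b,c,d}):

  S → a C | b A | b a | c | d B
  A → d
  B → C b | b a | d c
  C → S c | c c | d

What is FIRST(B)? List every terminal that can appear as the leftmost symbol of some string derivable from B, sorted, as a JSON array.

Compute FIRST by fixpoint:
[1]
  A via A→d: +{d}
  B via B→b a: +{b}
  B via B→d c: +{d}
  C via C→c c: +{c}
  C via C→d: +{d}
  S via S→a C: +{a}
  S via S→b A: +{b}
  S via S→c: +{c}
  S via S→d B: +{d}
  FIRST(S)={a,b,c,d}  FIRST(A)={d}  FIRST(B)={b,d}  FIRST(C)={c,d}
[2]
  B via B→C b: +{c}
  C via C→S c: +{a,b}
  FIRST(S)={a,b,c,d}  FIRST(A)={d}  FIRST(B)={b,c,d}  FIRST(C)={a,b,c,d}
[3]
  B via B→C b: +{a}
  FIRST(S)={a,b,c,d}  FIRST(A)={d}  FIRST(B)={a,b,c,d}  FIRST(C)={a,b,c,d}
[4] (no change)
  FIRST(S)={a,b,c,d}  FIRST(A)={d}  FIRST(B)={a,b,c,d}  FIRST(C)={a,b,c,d}

FIRST(B) = ["a", "b", "c", "d"]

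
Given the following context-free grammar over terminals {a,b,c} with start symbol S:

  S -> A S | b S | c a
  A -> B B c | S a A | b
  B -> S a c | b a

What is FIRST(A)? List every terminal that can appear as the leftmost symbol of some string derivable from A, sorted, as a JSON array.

Compute FIRST by fixpoint:
round 1:
  A via A→b: +{b}
  B via B→b a: +{b}
  S via S→A S: +{b}
  S via S→c a: +{c}
  S: {b,c}  A: {b}  B: {b}
round 2:
  A via A→S a A: +{c}
  B via B→S a c: +{c}
  S: {b,c}  A: {b,c}  B: {b,c}
round 3: (no change)
  S: {b,c}  A: {b,c}  B: {b,c}

FIRST(A) = ["b", "c"]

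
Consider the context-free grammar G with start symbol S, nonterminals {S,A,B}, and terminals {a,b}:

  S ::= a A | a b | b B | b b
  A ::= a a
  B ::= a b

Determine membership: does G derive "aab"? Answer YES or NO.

Convert to CNF:
  S -> T0 A | T0 T1 | T1 B | T1 T1
  A -> T0 T0
  B -> T0 T1
  T0 -> a
  T1 -> b

CYK table (by increasing span):
  [0..0]={T0}  "a"  orig:{}
  [1..1]={T0}  "a"  orig:{}
  [2..2]={T1}  "b"  orig:{}
  [0..1]={A}  "aa"
  [1..2]={B,S}  "ab"
  [0..2]=∅  "aab"

S ∉ T[0,2] ⇒ NO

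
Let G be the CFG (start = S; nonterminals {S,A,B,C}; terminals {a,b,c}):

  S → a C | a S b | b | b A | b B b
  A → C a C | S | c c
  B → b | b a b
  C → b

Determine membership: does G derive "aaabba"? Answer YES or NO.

CNF form of G:
  S -> T0 C | T0 X7 | T1 A | T1 X8 | b
  A -> C X3 | T0 C | T0 X4 | T1 A | T1 X5 | T2 T2 | b
  B -> T1 X6 | b
  C -> b
  T0 -> a
  T1 -> b
  T2 -> c
  X3 -> T0 C
  X4 -> S T1
  X5 -> B T1
  X6 -> T0 T1
  X7 -> S T1
  X8 -> B T1

CYK fill:
  T[0,0] 'a' = {T0}  orig:{}
  T[1,1] 'a' = {T0}  orig:{}
  T[2,2] 'a' = {T0}  orig:{}
  T[3,3] 'b' = {A,B,C,S,T1}  orig:{A,B,C,S}
  T[4,4] 'b' = {A,B,C,S,T1}  orig:{A,B,C,S}
  T[5,5] 'a' = {T0}  orig:{}
  T[0,1] 'aa' = ∅
  T[1,2] 'aa' = ∅
  T[2,3] 'ab' = {A,S,X3,X6}  orig:{A,S}
  T[3,4] 'bb' = {A,S,X4,X5,X7,X8}  orig:{A,S}
  T[4,5] 'ba' = ∅
  T[0,2] 'aaa' = ∅
  T[1,3] 'aab' = ∅
  T[2,4] 'abb' = {A,S,X4,X7}  orig:{A,S}
  T[3,5] 'bba' = ∅
  T[0,3] 'aaab' = ∅
  T[1,4] 'aabb' = {A,S}
  T[2,5] 'abba' = ∅
  T[0,4] 'aaabb' = ∅
  T[1,5] 'aabba' = ∅
  T[0,5] 'aaabba' = ∅

S ∉ T[0,5] ⇒ NO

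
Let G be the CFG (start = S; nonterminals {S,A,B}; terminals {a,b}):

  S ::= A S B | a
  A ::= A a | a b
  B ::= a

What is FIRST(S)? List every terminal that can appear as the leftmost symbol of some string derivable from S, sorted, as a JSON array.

FIRST iteration:
round 1:
  A via A→a b: +{a}
  B via B→a: +{a}
  S via S→A S B: +{a}
  S: {a}  A: {a}  B: {a}
round 2: (stable)
  S: {a}  A: {a}  B: {a}

FIRST(S) = ["a"]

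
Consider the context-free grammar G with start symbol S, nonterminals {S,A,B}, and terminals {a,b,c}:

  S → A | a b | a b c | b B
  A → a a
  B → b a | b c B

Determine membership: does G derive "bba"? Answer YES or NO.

Convert to CNF:
  S -> T0 T0 | T0 T1 | T0 X4 | T1 B
  A -> T0 T0
  B -> T1 T0 | T1 X3
  T0 -> a
  T1 -> b
  T2 -> c
  X3 -> T2 B
  X4 -> T1 T2

CYK fill:
  T[0,0] 'b' = {T1}  orig:{}
  T[1,1] 'b' = {T1}  orig:{}
  T[2,2] 'a' = {T0}  orig:{}
  T[0,1] 'bb' = ∅
  T[1,2] 'ba' = {B}
  T[0,2] 'bba' = {S}

S ∈ T[0,2] ⇒ YES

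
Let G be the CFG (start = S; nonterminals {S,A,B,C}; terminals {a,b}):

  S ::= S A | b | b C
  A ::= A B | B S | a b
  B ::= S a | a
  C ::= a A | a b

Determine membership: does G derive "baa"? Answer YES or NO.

CNF form of G:
  S -> S A | T1 C | b
  A -> A B | B S | T0 T1
  B -> S T0 | a
  C -> T0 A | T0 T1
  T0 -> a
  T1 -> b

CYK table (by increasing span):
  [0..0]={S,T1}  "b"  orig:{S}
  [1..1]={B,T0}  "a"  orig:{B}
  [2..2]={B,T0}  "a"  orig:{B}
  [0..1]={B}  "ba"
  [1..2]=∅  "aa"
  [0..2]=∅  "baa"

S ∉ T[0,2] ⇒ NO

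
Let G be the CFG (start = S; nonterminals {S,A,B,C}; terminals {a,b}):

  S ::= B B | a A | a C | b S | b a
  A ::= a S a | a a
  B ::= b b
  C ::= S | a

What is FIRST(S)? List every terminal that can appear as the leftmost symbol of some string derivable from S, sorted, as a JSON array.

FIRST iteration:
round 1:
  A via A→a S a: +{a}
  B via B→b b: +{b}
  C via C→a: +{a}
  S via S→B B: +{b}
  S via S→a A: +{a}
  S: {a,b}  A: {a}  B: {b}  C: {a}
round 2:
  C via C→S: +{b}
  S: {a,b}  A: {a}  B: {b}  C: {a,b}
round 3: (stable)
  S: {a,b}  A: {a}  B: {b}  C: {a,b}

FIRST(S) = ["a", "b"]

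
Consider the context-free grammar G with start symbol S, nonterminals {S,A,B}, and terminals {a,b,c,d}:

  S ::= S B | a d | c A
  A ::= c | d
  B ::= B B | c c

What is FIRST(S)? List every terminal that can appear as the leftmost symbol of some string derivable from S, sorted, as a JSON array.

FIRST sets, iterate to fixpoint:
iter 1:
  A via A→c: +{c}
  A via A→d: +{d}
  B via B→c c: +{c}
  S via S→a d: +{a}
  S via S→c A: +{c}
  FIRST(S)={a,c}  FIRST(A)={c,d}  FIRST(B)={c}
iter 2: (no change)
  FIRST(S)={a,c}  FIRST(A)={c,d}  FIRST(B)={c}

FIRST(S) = ["a", "c"]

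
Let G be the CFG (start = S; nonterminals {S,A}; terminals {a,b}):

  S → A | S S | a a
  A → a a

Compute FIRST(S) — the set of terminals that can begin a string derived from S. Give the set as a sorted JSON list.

FIRST sets, iterate to fixpoint:
round 1:
  A via A→a a: +{a}
  S via S→A: +{a}
  S: {a}  A: {a}
round 2: (no change)
  S: {a}  A: {a}

FIRST(S) = ["a"]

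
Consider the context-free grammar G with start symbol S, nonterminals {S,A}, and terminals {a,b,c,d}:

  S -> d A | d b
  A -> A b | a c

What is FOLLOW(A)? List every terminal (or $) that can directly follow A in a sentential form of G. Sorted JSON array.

FIRST iteration:
pass 1:
  A via A→a c: +{a}
  S via S→d A: +{d}
  S: {d}  A: {a}
pass 2: (stable)
  S: {d}  A: {a}

FOLLOW sets:
initialize: $ ∈ FOLLOW(S)
iter 1:
  A→A b: FOLLOW(A) ⊇ FIRST(b) = {b}; new: +{b}
  S→d A: FOLLOW(A) ⊇ FOLLOW(S) ⊇ {$}; new: +{$}
  FOLLOW(S)={$}  FOLLOW(A)={$,b}
iter 2: done
  FOLLOW(S)={$}  FOLLOW(A)={$,b}

FOLLOW(A) = ["$", "b"]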